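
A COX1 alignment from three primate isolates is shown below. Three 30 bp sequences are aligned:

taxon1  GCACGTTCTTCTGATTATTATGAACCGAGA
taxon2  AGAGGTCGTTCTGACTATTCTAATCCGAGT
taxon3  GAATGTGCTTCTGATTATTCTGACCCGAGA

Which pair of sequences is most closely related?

taxon1–taxon2: 10/30 differ, p = 0.333, d = 0.441.
taxon1–taxon3: 5/30 differ, p = 0.167, d = 0.188.
taxon2–taxon3: 9/30 differ, p = 0.300, d = 0.383.
The smallest distance is between taxon1 and taxon3.

taxon1 and taxon3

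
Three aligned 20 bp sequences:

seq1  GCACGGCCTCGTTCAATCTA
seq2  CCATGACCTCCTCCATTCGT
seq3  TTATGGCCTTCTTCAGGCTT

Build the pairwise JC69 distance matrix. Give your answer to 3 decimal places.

d(seq1,seq2) = 0.572, d(seq1,seq3) = 0.572, d(seq2,seq3) = 0.572

seq1–seq2: 8/20 sites differ → p = 0.4, d = −0.75 ln(1 − 0.533333) = 0.571605 ≈ 0.572.
seq1–seq3: 8/20 sites differ → p = 0.4, d = −0.75 ln(1 − 0.533333) = 0.571605 ≈ 0.572.
seq2–seq3: 8/20 sites differ → p = 0.4, d = −0.75 ln(1 − 0.533333) = 0.571605 ≈ 0.572.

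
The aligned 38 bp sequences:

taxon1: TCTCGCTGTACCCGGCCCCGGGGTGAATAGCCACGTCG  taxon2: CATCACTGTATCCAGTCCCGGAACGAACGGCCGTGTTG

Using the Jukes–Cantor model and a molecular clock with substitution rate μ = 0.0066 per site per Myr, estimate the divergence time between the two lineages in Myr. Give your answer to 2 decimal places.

38.40

The sequences differ at 14 of 38 sites, so p = 14/38 ≈ 0.368421.
d = −(3/4) ln(1 − 4p/3) = −0.75 ln(1 − 0.491228) = −0.75 ln(0.508772)
  = −0.75 × (-0.675755) = 0.506816 substitutions/site.
Under a molecular clock d = 2μt, so t = d/(2μ) = 0.506816 / (2 × 0.0066) = 38.40 Myr.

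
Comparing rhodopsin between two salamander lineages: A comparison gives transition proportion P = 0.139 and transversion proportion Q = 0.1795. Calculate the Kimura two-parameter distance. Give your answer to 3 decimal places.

0.417

Under the Kimura two-parameter model, d = −½ ln(1 − 2P − Q) − ¼ ln(1 − 2Q).
1 − 2P − Q = 0.5425, giving −½ ln(0.5425) = 0.305784.
1 − 2Q = 0.641, giving −¼ ln(0.641) = 0.111181.
d = 0.305784 + 0.111181 = 0.416965.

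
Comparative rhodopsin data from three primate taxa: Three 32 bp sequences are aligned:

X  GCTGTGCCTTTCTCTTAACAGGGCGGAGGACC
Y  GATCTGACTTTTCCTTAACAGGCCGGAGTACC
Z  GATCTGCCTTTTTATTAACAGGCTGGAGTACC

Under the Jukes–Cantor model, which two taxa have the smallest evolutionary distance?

X–Y: 7/32 differ, p = 0.219, d = 0.259.
X–Z: 7/32 differ, p = 0.219, d = 0.259.
Y–Z: 4/32 differ, p = 0.125, d = 0.137.
The smallest distance is between Y and Z.

Y and Z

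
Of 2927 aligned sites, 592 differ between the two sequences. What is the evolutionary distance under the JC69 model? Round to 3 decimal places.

0.236

p = 592/2927 ≈ 0.202255.
d = −(3/4) ln(1 − 4p/3) = −0.75 ln(1 − 0.269673) = −0.75 ln(0.730327)
  = −0.75 × (-0.314263) = 0.235697 substitutions/site.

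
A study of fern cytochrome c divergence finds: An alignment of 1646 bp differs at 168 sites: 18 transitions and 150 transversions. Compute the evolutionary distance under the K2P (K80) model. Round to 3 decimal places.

0.110

P = 18/1646 ≈ 0.010936 and Q = 150/1646 ≈ 0.09113.
Under the Kimura two-parameter model, d = −½ ln(1 − 2P − Q) − ¼ ln(1 − 2Q).
1 − 2P − Q = 0.886998, giving −½ ln(0.886998) = 0.059956.
1 − 2Q = 0.81774, giving −¼ ln(0.81774) = 0.050303.
d = 0.059956 + 0.050303 = 0.110259.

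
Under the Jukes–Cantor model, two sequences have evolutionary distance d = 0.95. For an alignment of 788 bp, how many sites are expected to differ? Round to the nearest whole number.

424

Invert JC69: p = (3/4)(1 − e^(−4d/3)) = 0.75 × (1 − e^(-1.266667)) = 0.75 × (1 − 0.281769) = 0.538673.
Expected differing sites = pL ≈ 0.538673 × 788 = 424.474324 ≈ 424.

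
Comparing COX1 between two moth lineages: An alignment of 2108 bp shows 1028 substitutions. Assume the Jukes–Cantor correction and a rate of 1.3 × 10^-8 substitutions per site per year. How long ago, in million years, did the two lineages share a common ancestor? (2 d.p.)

30.30

p = 1028/2108 ≈ 0.487666.
d = −(3/4) ln(1 − 4p/3) = −0.75 ln(1 − 0.650221) = −0.75 ln(0.349779)
  = −0.75 × (-1.050454) = 0.787841 substitutions/site.
Under a molecular clock d = 2μt, so t = d/(2μ) = 0.787841 / (2 × 1.3 × 10^-8) = 30.30 million years.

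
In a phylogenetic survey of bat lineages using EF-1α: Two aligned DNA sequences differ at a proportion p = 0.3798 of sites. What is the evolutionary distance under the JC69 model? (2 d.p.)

d = −(3/4) ln(1 − 4p/3) = −0.75 ln(1 − 0.5064) = −0.75 ln(0.4936)
  = −0.75 × (-0.706030) = 0.529523 substitutions/site.

0.53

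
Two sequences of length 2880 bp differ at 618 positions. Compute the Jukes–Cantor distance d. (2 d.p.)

p = 618/2880 ≈ 0.214583.
d = −(3/4) ln(1 − 4p/3) = −0.75 ln(1 − 0.286111) = −0.75 ln(0.713889)
  = −0.75 × (-0.337028) = 0.252771 substitutions/site.

0.25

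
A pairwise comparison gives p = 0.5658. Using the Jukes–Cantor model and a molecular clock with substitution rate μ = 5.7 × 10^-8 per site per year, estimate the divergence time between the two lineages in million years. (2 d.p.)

d = −(3/4) ln(1 − 4p/3) = −0.75 ln(1 − 0.7544) = −0.75 ln(0.2456)
  = −0.75 × (-1.404051) = 1.053038 substitutions/site.
Under a molecular clock d = 2μt, so t = d/(2μ) = 1.053038 / (2 × 5.7 × 10^-8) = 9.24 million years.

9.24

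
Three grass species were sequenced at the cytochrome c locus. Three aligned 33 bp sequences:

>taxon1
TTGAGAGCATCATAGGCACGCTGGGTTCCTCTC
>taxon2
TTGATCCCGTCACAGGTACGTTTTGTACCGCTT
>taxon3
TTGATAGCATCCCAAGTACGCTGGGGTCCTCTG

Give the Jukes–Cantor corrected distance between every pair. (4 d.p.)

taxon1–taxon2: 12/33 sites differ → p ≈ 0.363636, d = −0.75 ln(1 − 0.484848) = 0.497470 ≈ 0.4975.
taxon1–taxon3: 7/33 sites differ → p ≈ 0.212121, d = −0.75 ln(1 − 0.282828) = 0.249330 ≈ 0.2493.
taxon2–taxon3: 12/33 sites differ → p ≈ 0.363636, d = −0.75 ln(1 − 0.484848) = 0.497470 ≈ 0.4975.

d(taxon1,taxon2) = 0.4975, d(taxon1,taxon3) = 0.2493, d(taxon2,taxon3) = 0.4975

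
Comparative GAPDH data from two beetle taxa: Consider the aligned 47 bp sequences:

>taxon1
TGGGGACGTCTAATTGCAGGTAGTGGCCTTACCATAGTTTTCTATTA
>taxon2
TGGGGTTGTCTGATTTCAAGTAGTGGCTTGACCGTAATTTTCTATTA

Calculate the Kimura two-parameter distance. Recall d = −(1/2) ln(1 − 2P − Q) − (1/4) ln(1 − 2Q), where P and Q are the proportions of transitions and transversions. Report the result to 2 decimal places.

0.23

Of 47 sites, 6 differences are transitions and 3 are transversions, so P = 6/47 ≈ 0.12766 and Q = 3/47 ≈ 0.06383.
Under the Kimura two-parameter model, d = −½ ln(1 − 2P − Q) − ¼ ln(1 − 2Q).
1 − 2P − Q = 0.68085, giving −½ ln(0.68085) = 0.192207.
1 − 2Q = 0.87234, giving −¼ ln(0.87234) = 0.034144.
d = 0.192207 + 0.034144 = 0.226351.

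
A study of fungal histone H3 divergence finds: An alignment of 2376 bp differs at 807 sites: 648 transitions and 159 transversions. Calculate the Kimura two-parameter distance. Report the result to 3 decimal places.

P = 648/2376 ≈ 0.272727 and Q = 159/2376 ≈ 0.066919.
Under the Kimura two-parameter model, d = −½ ln(1 − 2P − Q) − ¼ ln(1 − 2Q).
1 − 2P − Q = 0.387627, giving −½ ln(0.387627) = 0.473856.
1 − 2Q = 0.866162, giving −¼ ln(0.866162) = 0.035921.
d = 0.473856 + 0.035921 = 0.509777.

0.510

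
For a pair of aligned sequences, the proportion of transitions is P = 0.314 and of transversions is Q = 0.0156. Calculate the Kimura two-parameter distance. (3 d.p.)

0.524

Under the Kimura two-parameter model, d = −½ ln(1 − 2P − Q) − ¼ ln(1 − 2Q).
1 − 2P − Q = 0.3564, giving −½ ln(0.3564) = 0.515851.
1 − 2Q = 0.9688, giving −¼ ln(0.9688) = 0.007924.
d = 0.515851 + 0.007924 = 0.523775.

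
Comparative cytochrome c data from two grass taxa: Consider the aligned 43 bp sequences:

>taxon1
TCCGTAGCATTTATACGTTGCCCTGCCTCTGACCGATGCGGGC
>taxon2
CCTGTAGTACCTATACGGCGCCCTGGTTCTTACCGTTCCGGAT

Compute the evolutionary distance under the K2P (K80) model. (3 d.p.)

Of 43 sites, 9 differences are transitions and 5 are transversions, so P = 9/43 ≈ 0.209302 and Q = 5/43 ≈ 0.116279.
Under the Kimura two-parameter model, d = −½ ln(1 − 2P − Q) − ¼ ln(1 − 2Q).
1 − 2P − Q = 0.465117, giving −½ ln(0.465117) = 0.382733.
1 − 2Q = 0.767442, giving −¼ ln(0.767442) = 0.066173.
d = 0.382733 + 0.066173 = 0.448906.

0.449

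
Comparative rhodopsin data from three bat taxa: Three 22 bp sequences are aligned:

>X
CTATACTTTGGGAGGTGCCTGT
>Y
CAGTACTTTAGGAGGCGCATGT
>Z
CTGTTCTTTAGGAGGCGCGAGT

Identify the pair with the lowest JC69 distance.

Y and Z

X–Y: 5/22 differ, p = 0.227, d = 0.271.
X–Z: 6/22 differ, p = 0.273, d = 0.339.
Y–Z: 4/22 differ, p = 0.182, d = 0.208.
The smallest distance is between Y and Z.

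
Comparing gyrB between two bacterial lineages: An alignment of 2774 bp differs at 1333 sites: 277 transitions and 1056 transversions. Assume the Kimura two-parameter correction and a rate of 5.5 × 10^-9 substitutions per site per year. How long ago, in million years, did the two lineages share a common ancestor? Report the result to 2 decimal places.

72.04

P = 277/2774 ≈ 0.099856 and Q = 1056/2774 ≈ 0.380678.
Under the Kimura two-parameter model, d = −½ ln(1 − 2P − Q) − ¼ ln(1 − 2Q).
1 − 2P − Q = 0.41961, giving −½ ln(0.41961) = 0.434215.
1 − 2Q = 0.238644, giving −¼ ln(0.238644) = 0.358196.
d = 0.434215 + 0.358196 = 0.792411.
Under a molecular clock d = 2μt, so t = d/(2μ) = 0.792411 / (2 × 5.5 × 10^-9) = 72.04 million years.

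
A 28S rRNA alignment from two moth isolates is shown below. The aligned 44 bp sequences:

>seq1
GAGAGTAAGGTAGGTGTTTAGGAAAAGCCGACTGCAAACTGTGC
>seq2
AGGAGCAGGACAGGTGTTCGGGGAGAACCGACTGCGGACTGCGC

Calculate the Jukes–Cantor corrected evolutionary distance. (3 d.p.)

0.414

The sequences differ at 14 of 44 sites, so p = 14/44 ≈ 0.318182.
d = −(3/4) ln(1 − 4p/3) = −0.75 ln(1 − 0.424243) = −0.75 ln(0.575757)
  = −0.75 × (-0.552070) = 0.414053 substitutions/site.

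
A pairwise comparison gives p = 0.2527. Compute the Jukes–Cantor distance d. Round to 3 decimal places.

0.308

d = −(3/4) ln(1 − 4p/3) = −0.75 ln(1 − 0.336933) = −0.75 ln(0.663067)
  = −0.75 × (-0.410879) = 0.308159 substitutions/site.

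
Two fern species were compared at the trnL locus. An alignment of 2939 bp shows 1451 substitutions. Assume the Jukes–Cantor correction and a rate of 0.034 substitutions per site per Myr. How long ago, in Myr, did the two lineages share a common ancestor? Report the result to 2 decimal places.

p = 1451/2939 ≈ 0.493705.
d = −(3/4) ln(1 − 4p/3) = −0.75 ln(1 − 0.658273) = −0.75 ln(0.341727)
  = −0.75 × (-1.073743) = 0.805307 substitutions/site.
Under a molecular clock d = 2μt, so t = d/(2μ) = 0.805307 / (2 × 0.034) = 11.84 Myr.

11.84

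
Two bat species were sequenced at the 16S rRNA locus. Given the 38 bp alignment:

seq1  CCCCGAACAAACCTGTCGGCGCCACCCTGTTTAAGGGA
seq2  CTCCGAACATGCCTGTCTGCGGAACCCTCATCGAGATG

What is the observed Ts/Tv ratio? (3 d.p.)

0.857

Transitions are A↔G and C↔T; transversions are all other mismatches.
Transitions: 6. Transversions: 7.
R = 6/7 = 0.857142… ≈ 0.857 (to 3 d.p.).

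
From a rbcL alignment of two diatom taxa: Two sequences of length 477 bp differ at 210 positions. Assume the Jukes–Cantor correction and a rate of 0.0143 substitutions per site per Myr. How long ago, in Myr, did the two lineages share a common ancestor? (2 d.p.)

23.19

p = 210/477 ≈ 0.440252.
d = −(3/4) ln(1 − 4p/3) = −0.75 ln(1 − 0.587003) = −0.75 ln(0.412997)
  = −0.75 × (-0.884315) = 0.663236 substitutions/site.
Under a molecular clock d = 2μt, so t = d/(2μ) = 0.663236 / (2 × 0.0143) = 23.19 Myr.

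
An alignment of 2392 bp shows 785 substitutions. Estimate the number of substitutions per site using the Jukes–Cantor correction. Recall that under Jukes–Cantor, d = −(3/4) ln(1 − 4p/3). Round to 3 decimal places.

0.432

p = 785/2392 ≈ 0.328177.
d = −(3/4) ln(1 − 4p/3) = −0.75 ln(1 − 0.437569) = −0.75 ln(0.562431)
  = −0.75 × (-0.575487) = 0.431615 substitutions/site.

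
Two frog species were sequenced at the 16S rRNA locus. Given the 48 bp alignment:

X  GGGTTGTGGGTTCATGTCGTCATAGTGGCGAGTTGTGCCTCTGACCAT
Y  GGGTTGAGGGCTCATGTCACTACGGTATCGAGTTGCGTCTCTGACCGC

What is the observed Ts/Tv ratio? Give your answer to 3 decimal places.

Transitions are A↔G and C↔T; transversions are all other mismatches.
Transitions: 11. Transversions: 2.
R = 11/2 = 5.500.

5.500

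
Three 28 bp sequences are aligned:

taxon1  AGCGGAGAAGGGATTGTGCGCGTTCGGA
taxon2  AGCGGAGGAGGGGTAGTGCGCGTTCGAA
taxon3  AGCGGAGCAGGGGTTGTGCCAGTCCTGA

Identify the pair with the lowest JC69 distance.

taxon1–taxon2: 4/28 differ, p = 0.143, d = 0.158.
taxon1–taxon3: 6/28 differ, p = 0.214, d = 0.252.
taxon2–taxon3: 7/28 differ, p = 0.250, d = 0.304.
The smallest distance is between taxon1 and taxon2.

taxon1 and taxon2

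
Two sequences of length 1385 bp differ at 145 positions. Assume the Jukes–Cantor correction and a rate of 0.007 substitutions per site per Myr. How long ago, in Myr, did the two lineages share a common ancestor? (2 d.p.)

8.05

p = 145/1385 ≈ 0.104693.
d = −(3/4) ln(1 − 4p/3) = −0.75 ln(1 − 0.139591) = −0.75 ln(0.860409)
  = −0.75 × (-0.150347) = 0.112760 substitutions/site.
Under a molecular clock d = 2μt, so t = d/(2μ) = 0.112760 / (2 × 0.007) = 8.05 Myr.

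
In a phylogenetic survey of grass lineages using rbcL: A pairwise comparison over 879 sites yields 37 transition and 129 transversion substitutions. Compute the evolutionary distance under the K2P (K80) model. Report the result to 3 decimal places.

0.218

P = 37/879 ≈ 0.042093 and Q = 129/879 ≈ 0.146758.
Under the Kimura two-parameter model, d = −½ ln(1 − 2P − Q) − ¼ ln(1 − 2Q).
1 − 2P − Q = 0.769056, giving −½ ln(0.769056) = 0.131296.
1 − 2Q = 0.706484, giving −¼ ln(0.706484) = 0.086864.
d = 0.131296 + 0.086864 = 0.218160.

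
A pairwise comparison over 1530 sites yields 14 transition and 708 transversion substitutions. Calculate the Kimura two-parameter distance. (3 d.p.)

P = 14/1530 ≈ 0.00915 and Q = 708/1530 ≈ 0.462745.
Under the Kimura two-parameter model, d = −½ ln(1 − 2P − Q) − ¼ ln(1 − 2Q).
1 − 2P − Q = 0.518955, giving −½ ln(0.518955) = 0.327969.
1 − 2Q = 0.07451, giving −¼ ln(0.07451) = 0.649205.
d = 0.327969 + 0.649205 = 0.977174.

0.977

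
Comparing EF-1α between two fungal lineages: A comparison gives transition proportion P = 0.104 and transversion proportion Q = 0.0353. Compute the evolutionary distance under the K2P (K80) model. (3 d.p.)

Under the Kimura two-parameter model, d = −½ ln(1 − 2P − Q) − ¼ ln(1 − 2Q).
1 − 2P − Q = 0.7567, giving −½ ln(0.7567) = 0.139394.
1 − 2Q = 0.9294, giving −¼ ln(0.9294) = 0.018304.
d = 0.139394 + 0.018304 = 0.157698.

0.158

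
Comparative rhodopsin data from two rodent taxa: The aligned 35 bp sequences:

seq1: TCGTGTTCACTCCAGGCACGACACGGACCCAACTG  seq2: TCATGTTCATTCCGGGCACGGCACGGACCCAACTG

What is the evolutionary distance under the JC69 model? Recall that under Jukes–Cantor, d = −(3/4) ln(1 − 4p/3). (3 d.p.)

The sequences differ at 4 of 35 sites (3, 10, 14, 21), so p = 4/35 ≈ 0.114286.
d = −(3/4) ln(1 − 4p/3) = −0.75 ln(1 − 0.152381) = −0.75 ln(0.847619)
  = −0.75 × (-0.165324) = 0.123993 substitutions/site.

0.124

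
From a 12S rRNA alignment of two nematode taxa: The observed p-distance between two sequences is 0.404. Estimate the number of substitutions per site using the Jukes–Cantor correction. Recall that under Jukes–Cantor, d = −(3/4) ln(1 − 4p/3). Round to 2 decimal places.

0.58

d = −(3/4) ln(1 − 4p/3) = −0.75 ln(1 − 0.538667) = −0.75 ln(0.461333)
  = −0.75 × (-0.773635) = 0.580226 substitutions/site.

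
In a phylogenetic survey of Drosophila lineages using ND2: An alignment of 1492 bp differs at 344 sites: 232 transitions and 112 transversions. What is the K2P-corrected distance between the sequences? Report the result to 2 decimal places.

0.28

P = 232/1492 ≈ 0.155496 and Q = 112/1492 ≈ 0.075067.
Under the Kimura two-parameter model, d = −½ ln(1 − 2P − Q) − ¼ ln(1 − 2Q).
1 − 2P − Q = 0.613941, giving −½ ln(0.613941) = 0.243928.
1 − 2Q = 0.849866, giving −¼ ln(0.849866) = 0.040669.
d = 0.243928 + 0.040669 = 0.284597.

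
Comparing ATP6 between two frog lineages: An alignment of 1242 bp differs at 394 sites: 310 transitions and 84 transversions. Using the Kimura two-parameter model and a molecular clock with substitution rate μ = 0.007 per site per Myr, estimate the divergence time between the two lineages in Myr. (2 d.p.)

P = 310/1242 ≈ 0.249597 and Q = 84/1242 ≈ 0.067633.
Under the Kimura two-parameter model, d = −½ ln(1 − 2P − Q) − ¼ ln(1 − 2Q).
1 − 2P − Q = 0.433173, giving −½ ln(0.433173) = 0.418309.
1 − 2Q = 0.864734, giving −¼ ln(0.864734) = 0.036333.
d = 0.418309 + 0.036333 = 0.454642.
Under a molecular clock d = 2μt, so t = d/(2μ) = 0.454642 / (2 × 0.007) = 32.47 Myr.

32.47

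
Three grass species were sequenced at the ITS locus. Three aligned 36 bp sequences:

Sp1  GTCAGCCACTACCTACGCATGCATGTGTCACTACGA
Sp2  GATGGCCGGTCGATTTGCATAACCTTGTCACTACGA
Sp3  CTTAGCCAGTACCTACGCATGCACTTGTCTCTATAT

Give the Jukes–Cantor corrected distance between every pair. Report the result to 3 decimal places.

d(Sp1,Sp2) = 0.608, d(Sp1,Sp3) = 0.304, d(Sp2,Sp3) = 0.673

Sp1–Sp2: 15/36 sites differ → p ≈ 0.416667, d = −0.75 ln(1 − 0.555556) = 0.608198 ≈ 0.608.
Sp1–Sp3: 9/36 sites differ → p = 0.25, d = −0.75 ln(1 − 0.333333) = 0.304098 ≈ 0.304.
Sp2–Sp3: 16/36 sites differ → p ≈ 0.444444, d = −0.75 ln(1 − 0.592592) = 0.673455 ≈ 0.673.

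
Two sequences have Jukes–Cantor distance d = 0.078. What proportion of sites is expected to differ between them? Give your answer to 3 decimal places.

0.074

p = (3/4)(1 − e^(−4d/3)) = 0.75 × (1 − e^(-0.104)) = 0.75 × (1 − 0.901225) = 0.074081.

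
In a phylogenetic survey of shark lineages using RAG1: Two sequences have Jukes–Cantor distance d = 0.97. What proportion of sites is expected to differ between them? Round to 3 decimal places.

0.544

p = (3/4)(1 − e^(−4d/3)) = 0.75 × (1 − e^(-1.293333)) = 0.75 × (1 − 0.274355) = 0.544234.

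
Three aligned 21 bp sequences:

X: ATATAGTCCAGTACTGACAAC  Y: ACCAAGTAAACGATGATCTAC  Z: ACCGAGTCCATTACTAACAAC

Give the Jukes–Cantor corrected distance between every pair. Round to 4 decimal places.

d(X,Y) = 1.0763, d(X,Z) = 0.2865, d(Y,Z) = 0.6355

X–Y: 12/21 sites differ → p ≈ 0.571429, d = −0.75 ln(1 − 0.761905) = 1.076314 ≈ 1.0763.
X–Z: 5/21 sites differ → p ≈ 0.238095, d = −0.75 ln(1 − 0.31746) = 0.286451 ≈ 0.2865.
Y–Z: 9/21 sites differ → p ≈ 0.428571, d = −0.75 ln(1 − 0.571428) = 0.635472 ≈ 0.6355.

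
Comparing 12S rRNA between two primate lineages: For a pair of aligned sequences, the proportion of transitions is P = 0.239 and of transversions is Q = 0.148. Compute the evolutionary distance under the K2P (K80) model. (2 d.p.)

Under the Kimura two-parameter model, d = −½ ln(1 − 2P − Q) − ¼ ln(1 − 2Q).
1 − 2P − Q = 0.374, giving −½ ln(0.374) = 0.491750.
1 − 2Q = 0.704, giving −¼ ln(0.704) = 0.087744.
d = 0.491750 + 0.087744 = 0.579494.

0.58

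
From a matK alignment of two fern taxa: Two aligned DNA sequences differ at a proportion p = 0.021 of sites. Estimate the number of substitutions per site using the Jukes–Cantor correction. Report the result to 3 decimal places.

d = −(3/4) ln(1 − 4p/3) = −0.75 ln(1 − 0.028) = −0.75 ln(0.972)
  = −0.75 × (-0.028399) = 0.021299 substitutions/site.

0.021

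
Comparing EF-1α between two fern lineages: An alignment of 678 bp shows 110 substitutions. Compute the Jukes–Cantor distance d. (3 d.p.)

0.183

p = 110/678 ≈ 0.162242.
d = −(3/4) ln(1 − 4p/3) = −0.75 ln(1 − 0.216323) = −0.75 ln(0.783677)
  = −0.75 × (-0.243758) = 0.182819 substitutions/site.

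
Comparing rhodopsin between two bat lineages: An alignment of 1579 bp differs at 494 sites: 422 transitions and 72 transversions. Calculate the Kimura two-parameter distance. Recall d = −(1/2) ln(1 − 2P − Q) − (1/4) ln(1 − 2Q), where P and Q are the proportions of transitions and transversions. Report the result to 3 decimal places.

0.458

P = 422/1579 ≈ 0.267258 and Q = 72/1579 ≈ 0.045598.
Under the Kimura two-parameter model, d = −½ ln(1 − 2P − Q) − ¼ ln(1 − 2Q).
1 − 2P − Q = 0.419886, giving −½ ln(0.419886) = 0.433886.
1 − 2Q = 0.908804, giving −¼ ln(0.908804) = 0.023906.
d = 0.433886 + 0.023906 = 0.457792.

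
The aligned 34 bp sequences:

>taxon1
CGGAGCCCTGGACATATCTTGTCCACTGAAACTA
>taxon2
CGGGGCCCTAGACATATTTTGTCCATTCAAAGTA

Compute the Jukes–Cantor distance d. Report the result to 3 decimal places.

The sequences differ at 6 of 34 sites (4, 10, 18, 26, 28, 32), so p = 6/34 ≈ 0.176471.
d = −(3/4) ln(1 − 4p/3) = −0.75 ln(1 − 0.235295) = −0.75 ln(0.764705)
  = −0.75 × (-0.268265) = 0.201199 substitutions/site.

0.201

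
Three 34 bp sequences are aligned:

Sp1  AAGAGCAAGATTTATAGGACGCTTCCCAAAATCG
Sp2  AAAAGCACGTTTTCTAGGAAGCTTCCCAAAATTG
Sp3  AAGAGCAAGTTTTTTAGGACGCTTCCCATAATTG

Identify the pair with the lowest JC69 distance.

Sp1–Sp2: 6/34 differ, p = 0.176, d = 0.201.
Sp1–Sp3: 4/34 differ, p = 0.118, d = 0.128.
Sp2–Sp3: 5/34 differ, p = 0.147, d = 0.164.
The smallest distance is between Sp1 and Sp3.

Sp1 and Sp3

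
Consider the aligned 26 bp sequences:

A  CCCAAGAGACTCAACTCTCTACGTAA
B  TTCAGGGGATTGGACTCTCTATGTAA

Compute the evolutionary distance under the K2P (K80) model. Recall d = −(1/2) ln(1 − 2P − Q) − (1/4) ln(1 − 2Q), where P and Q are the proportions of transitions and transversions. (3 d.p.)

0.450

Of 26 sites, 7 differences are transitions and 1 are transversions, so P = 7/26 ≈ 0.269231 and Q = 1/26 ≈ 0.038462.
Under the Kimura two-parameter model, d = −½ ln(1 − 2P − Q) − ¼ ln(1 − 2Q).
1 − 2P − Q = 0.423076, giving −½ ln(0.423076) = 0.430102.
1 − 2Q = 0.923076, giving −¼ ln(0.923076) = 0.020011.
d = 0.430102 + 0.020011 = 0.450113.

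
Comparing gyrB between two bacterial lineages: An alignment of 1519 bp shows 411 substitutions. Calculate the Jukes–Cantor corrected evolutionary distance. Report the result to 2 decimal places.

p = 411/1519 ≈ 0.270573.
d = −(3/4) ln(1 − 4p/3) = −0.75 ln(1 − 0.360764) = −0.75 ln(0.639236)
  = −0.75 × (-0.447482) = 0.335612 substitutions/site.

0.34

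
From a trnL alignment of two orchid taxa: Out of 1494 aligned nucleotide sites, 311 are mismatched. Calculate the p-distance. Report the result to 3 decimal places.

p = 311/1494 = 0.208165… ≈ 0.208 (to 3 d.p.).

0.208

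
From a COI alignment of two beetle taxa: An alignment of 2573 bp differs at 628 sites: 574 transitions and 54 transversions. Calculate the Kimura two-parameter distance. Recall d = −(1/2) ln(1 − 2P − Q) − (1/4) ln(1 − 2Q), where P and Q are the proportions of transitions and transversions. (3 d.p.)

0.325

P = 574/2573 ≈ 0.223086 and Q = 54/2573 ≈ 0.020987.
Under the Kimura two-parameter model, d = −½ ln(1 − 2P − Q) − ¼ ln(1 − 2Q).
1 − 2P − Q = 0.532841, giving −½ ln(0.532841) = 0.314766.
1 − 2Q = 0.958026, giving −¼ ln(0.958026) = 0.010720.
d = 0.314766 + 0.010720 = 0.325486.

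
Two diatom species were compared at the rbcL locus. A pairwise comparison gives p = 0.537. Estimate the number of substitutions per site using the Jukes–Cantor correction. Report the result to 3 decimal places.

d = −(3/4) ln(1 − 4p/3) = −0.75 ln(1 − 0.716) = −0.75 ln(0.284)
  = −0.75 × (-1.258781) = 0.944086 substitutions/site.

0.944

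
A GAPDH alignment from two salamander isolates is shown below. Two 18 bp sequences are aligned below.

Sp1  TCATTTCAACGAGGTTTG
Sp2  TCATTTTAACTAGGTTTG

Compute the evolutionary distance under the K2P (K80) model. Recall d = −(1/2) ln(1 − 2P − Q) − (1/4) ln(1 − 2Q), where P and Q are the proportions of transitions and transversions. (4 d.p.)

Of 18 sites, 1 differences are transitions and 1 are transversions, so P = 1/18 ≈ 0.055556 and Q = 1/18 ≈ 0.055556.
Under the Kimura two-parameter model, d = −½ ln(1 − 2P − Q) − ¼ ln(1 − 2Q).
1 − 2P − Q = 0.833332, giving −½ ln(0.833332) = 0.091162.
1 − 2Q = 0.888888, giving −¼ ln(0.888888) = 0.029446.
d = 0.091162 + 0.029446 = 0.120608.

0.1206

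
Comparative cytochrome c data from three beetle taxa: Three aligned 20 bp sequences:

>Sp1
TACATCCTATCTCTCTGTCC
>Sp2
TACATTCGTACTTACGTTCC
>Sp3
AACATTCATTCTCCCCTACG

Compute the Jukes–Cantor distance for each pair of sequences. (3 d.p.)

d(Sp1,Sp2) = 0.572, d(Sp1,Sp3) = 0.687, d(Sp2,Sp3) = 0.572

Sp1–Sp2: 8/20 sites differ → p = 0.4, d = −0.75 ln(1 − 0.533333) = 0.571605 ≈ 0.572.
Sp1–Sp3: 9/20 sites differ → p = 0.45, d = −0.75 ln(1 − 0.6) = 0.687218 ≈ 0.687.
Sp2–Sp3: 8/20 sites differ → p = 0.4, d = −0.75 ln(1 − 0.533333) = 0.571605 ≈ 0.572.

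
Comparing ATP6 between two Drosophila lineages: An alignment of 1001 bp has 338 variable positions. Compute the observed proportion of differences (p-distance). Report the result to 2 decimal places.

p = 338/1001 = 0.337662… ≈ 0.34 (to 2 d.p.).

0.34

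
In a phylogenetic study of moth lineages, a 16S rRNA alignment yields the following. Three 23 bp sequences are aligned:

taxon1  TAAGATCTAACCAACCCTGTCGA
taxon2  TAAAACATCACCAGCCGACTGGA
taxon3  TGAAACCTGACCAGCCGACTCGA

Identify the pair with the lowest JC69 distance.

taxon2 and taxon3

taxon1–taxon2: 9/23 differ, p = 0.391, d = 0.553.
taxon1–taxon3: 8/23 differ, p = 0.348, d = 0.467.
taxon2–taxon3: 4/23 differ, p = 0.174, d = 0.198.
The smallest distance is between taxon2 and taxon3.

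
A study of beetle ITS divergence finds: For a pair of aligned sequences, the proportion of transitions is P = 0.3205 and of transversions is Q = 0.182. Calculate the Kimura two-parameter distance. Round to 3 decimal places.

0.979

Under the Kimura two-parameter model, d = −½ ln(1 − 2P − Q) − ¼ ln(1 − 2Q).
1 − 2P − Q = 0.177, giving −½ ln(0.177) = 0.865803.
1 − 2Q = 0.636, giving −¼ ln(0.636) = 0.113139.
d = 0.865803 + 0.113139 = 0.978942.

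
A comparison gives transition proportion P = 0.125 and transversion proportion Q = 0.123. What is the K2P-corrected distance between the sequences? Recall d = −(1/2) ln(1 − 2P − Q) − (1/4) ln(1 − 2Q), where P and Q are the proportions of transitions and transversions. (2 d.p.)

Under the Kimura two-parameter model, d = −½ ln(1 − 2P − Q) − ¼ ln(1 − 2Q).
1 − 2P − Q = 0.627, giving −½ ln(0.627) = 0.233404.
1 − 2Q = 0.754, giving −¼ ln(0.754) = 0.070591.
d = 0.233404 + 0.070591 = 0.303995.

0.30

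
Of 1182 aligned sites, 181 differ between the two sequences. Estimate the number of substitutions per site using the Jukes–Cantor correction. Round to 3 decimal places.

0.171

p = 181/1182 ≈ 0.15313.
d = −(3/4) ln(1 − 4p/3) = −0.75 ln(1 − 0.204173) = −0.75 ln(0.795827)
  = −0.75 × (-0.228373) = 0.171280 substitutions/site.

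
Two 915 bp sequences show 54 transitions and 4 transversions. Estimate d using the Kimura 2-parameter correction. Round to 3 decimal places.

0.067

P = 54/915 ≈ 0.059016 and Q = 4/915 ≈ 0.004372.
Under the Kimura two-parameter model, d = −½ ln(1 − 2P − Q) − ¼ ln(1 − 2Q).
1 − 2P − Q = 0.877596, giving −½ ln(0.877596) = 0.065284.
1 − 2Q = 0.991256, giving −¼ ln(0.991256) = 0.002196.
d = 0.065284 + 0.002196 = 0.067480.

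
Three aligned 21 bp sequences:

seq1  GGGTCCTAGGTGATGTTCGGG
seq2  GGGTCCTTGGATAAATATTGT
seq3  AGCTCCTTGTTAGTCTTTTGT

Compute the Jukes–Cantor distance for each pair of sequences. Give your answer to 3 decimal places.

d(seq1,seq2) = 0.635, d(seq1,seq3) = 0.756, d(seq2,seq3) = 0.635

seq1–seq2: 9/21 sites differ → p ≈ 0.428571, d = −0.75 ln(1 − 0.571428) = 0.635472 ≈ 0.635.
seq1–seq3: 10/21 sites differ → p ≈ 0.47619, d = −0.75 ln(1 − 0.63492) = 0.755729 ≈ 0.756.
seq2–seq3: 9/21 sites differ → p ≈ 0.428571, d = −0.75 ln(1 − 0.571428) = 0.635472 ≈ 0.635.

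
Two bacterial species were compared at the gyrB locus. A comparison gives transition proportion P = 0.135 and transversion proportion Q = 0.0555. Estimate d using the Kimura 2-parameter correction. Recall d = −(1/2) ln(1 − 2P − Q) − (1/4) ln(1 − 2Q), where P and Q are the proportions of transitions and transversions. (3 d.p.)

0.226

Under the Kimura two-parameter model, d = −½ ln(1 − 2P − Q) − ¼ ln(1 − 2Q).
1 − 2P − Q = 0.6745, giving −½ ln(0.6745) = 0.196892.
1 − 2Q = 0.889, giving −¼ ln(0.889) = 0.029415.
d = 0.196892 + 0.029415 = 0.226307.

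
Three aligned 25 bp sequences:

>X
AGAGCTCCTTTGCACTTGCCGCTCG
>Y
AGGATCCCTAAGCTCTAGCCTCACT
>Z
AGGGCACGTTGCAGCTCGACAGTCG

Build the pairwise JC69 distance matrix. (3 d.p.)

d(X,Y) = 0.663, d(X,Z) = 0.663, d(Y,Z) = 1.207

X–Y: 11/25 sites differ → p = 0.44, d = −0.75 ln(1 − 0.586667) = 0.662626 ≈ 0.663.
X–Z: 11/25 sites differ → p = 0.44, d = −0.75 ln(1 − 0.586667) = 0.662626 ≈ 0.663.
Y–Z: 15/25 sites differ → p = 0.6, d = −0.75 ln(1 − 0.8) = 1.207078 ≈ 1.207.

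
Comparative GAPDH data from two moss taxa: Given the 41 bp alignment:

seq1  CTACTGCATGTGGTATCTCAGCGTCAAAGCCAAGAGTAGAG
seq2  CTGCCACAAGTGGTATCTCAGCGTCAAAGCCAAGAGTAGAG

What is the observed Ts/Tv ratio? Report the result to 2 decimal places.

Transitions are A↔G and C↔T; transversions are all other mismatches.
Transitions: 3. Transversions: 1.
R = 3/1 = 3.00.

3.00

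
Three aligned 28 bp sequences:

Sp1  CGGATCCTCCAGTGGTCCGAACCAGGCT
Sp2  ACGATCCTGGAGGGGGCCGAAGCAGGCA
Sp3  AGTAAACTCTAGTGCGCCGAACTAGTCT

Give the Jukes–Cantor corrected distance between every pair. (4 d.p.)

Sp1–Sp2: 8/28 sites differ → p ≈ 0.285714, d = −0.75 ln(1 − 0.380952) = 0.359679 ≈ 0.3597.
Sp1–Sp3: 9/28 sites differ → p ≈ 0.321429, d = −0.75 ln(1 − 0.428572) = 0.419713 ≈ 0.4197.
Sp2–Sp3: 12/28 sites differ → p ≈ 0.428571, d = −0.75 ln(1 − 0.571428) = 0.635472 ≈ 0.6355.

d(Sp1,Sp2) = 0.3597, d(Sp1,Sp3) = 0.4197, d(Sp2,Sp3) = 0.6355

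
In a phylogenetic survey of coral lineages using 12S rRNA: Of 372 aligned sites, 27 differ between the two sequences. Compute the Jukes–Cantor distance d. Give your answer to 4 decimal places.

0.0763

p = 27/372 ≈ 0.072581.
d = −(3/4) ln(1 − 4p/3) = −0.75 ln(1 − 0.096775) = −0.75 ln(0.903225)
  = −0.75 × (-0.101784) = 0.076338 substitutions/site.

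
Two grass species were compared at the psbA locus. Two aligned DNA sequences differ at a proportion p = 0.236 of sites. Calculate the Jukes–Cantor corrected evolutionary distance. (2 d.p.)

d = −(3/4) ln(1 − 4p/3) = −0.75 ln(1 − 0.314667) = −0.75 ln(0.685333)
  = −0.75 × (-0.377850) = 0.283388 substitutions/site.

0.28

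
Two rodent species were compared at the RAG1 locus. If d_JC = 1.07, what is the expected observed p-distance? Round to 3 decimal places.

0.570

p = (3/4)(1 − e^(−4d/3)) = 0.75 × (1 − e^(-1.426667)) = 0.75 × (1 − 0.240108) = 0.569919.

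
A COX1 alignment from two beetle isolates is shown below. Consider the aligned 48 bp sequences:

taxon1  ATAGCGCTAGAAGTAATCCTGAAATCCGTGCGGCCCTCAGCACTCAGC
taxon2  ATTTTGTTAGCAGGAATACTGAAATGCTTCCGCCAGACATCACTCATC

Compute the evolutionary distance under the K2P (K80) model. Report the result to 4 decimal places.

0.4539

Of 48 sites, 2 differences are transitions and 14 are transversions, so P = 2/48 ≈ 0.041667 and Q = 14/48 ≈ 0.291667.
Under the Kimura two-parameter model, d = −½ ln(1 − 2P − Q) − ¼ ln(1 − 2Q).
1 − 2P − Q = 0.624999, giving −½ ln(0.624999) = 0.235003.
1 − 2Q = 0.416666, giving −¼ ln(0.416666) = 0.218868.
d = 0.235003 + 0.218868 = 0.453871.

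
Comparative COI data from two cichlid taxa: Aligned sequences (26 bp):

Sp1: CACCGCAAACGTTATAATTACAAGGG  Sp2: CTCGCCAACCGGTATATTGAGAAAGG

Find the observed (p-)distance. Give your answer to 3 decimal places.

0.346

The sequences differ at 9 of 26 positions (sites 2, 4, 5, 9, 12, 17, 19, 21, 24).
p = 9/26 = 0.346153… ≈ 0.346 (to 3 d.p.).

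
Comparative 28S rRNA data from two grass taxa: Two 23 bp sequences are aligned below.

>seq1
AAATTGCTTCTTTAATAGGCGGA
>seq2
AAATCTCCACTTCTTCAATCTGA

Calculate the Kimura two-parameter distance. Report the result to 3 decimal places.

0.779

Of 23 sites, 5 differences are transitions and 6 are transversions, so P = 5/23 ≈ 0.217391 and Q = 6/23 ≈ 0.26087.
Under the Kimura two-parameter model, d = −½ ln(1 − 2P − Q) − ¼ ln(1 − 2Q).
1 − 2P − Q = 0.304348, giving −½ ln(0.304348) = 0.594792.
1 − 2Q = 0.47826, giving −¼ ln(0.47826) = 0.184400.
d = 0.594792 + 0.184400 = 0.779192.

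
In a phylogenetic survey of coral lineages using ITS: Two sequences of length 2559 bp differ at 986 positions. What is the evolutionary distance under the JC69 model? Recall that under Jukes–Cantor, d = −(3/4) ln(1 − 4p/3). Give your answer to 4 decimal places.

p = 986/2559 ≈ 0.385307.
d = −(3/4) ln(1 − 4p/3) = −0.75 ln(1 − 0.513743) = −0.75 ln(0.486257)
  = −0.75 × (-0.721018) = 0.540764 substitutions/site.

0.5408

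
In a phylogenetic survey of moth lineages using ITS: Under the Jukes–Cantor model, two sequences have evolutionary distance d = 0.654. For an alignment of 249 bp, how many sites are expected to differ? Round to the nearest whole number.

109

Invert JC69: p = (3/4)(1 − e^(−4d/3)) = 0.75 × (1 − e^(-0.872)) = 0.75 × (1 − 0.418114) = 0.436415.
Expected differing sites = pL ≈ 0.436415 × 249 = 108.667335 ≈ 109.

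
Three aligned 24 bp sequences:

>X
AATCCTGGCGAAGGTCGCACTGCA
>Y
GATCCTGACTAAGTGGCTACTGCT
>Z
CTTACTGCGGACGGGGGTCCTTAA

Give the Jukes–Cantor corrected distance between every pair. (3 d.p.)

X–Y: 9/24 sites differ → p = 0.375, d = −0.75 ln(1 − 0.5) = 0.519860 ≈ 0.520.
X–Z: 12/24 sites differ → p = 0.5, d = −0.75 ln(1 − 0.666667) = 0.823960 ≈ 0.824.
Y–Z: 13/24 sites differ → p ≈ 0.541667, d = −0.75 ln(1 − 0.722223) = 0.960702 ≈ 0.961.

d(X,Y) = 0.520, d(X,Z) = 0.824, d(Y,Z) = 0.961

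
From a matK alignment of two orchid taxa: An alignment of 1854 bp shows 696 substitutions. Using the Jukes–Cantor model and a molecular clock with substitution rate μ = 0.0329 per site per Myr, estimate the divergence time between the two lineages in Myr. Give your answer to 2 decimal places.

7.91

p = 696/1854 ≈ 0.375405.
d = −(3/4) ln(1 − 4p/3) = −0.75 ln(1 − 0.50054) = −0.75 ln(0.49946)
  = −0.75 × (-0.694228) = 0.520671 substitutions/site.
Under a molecular clock d = 2μt, so t = d/(2μ) = 0.520671 / (2 × 0.0329) = 7.91 Myr.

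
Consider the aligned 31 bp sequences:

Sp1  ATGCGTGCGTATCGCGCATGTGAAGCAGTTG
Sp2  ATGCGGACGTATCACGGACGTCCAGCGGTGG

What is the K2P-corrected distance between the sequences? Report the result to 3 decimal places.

0.369

Of 31 sites, 4 differences are transitions and 5 are transversions, so P = 4/31 ≈ 0.129032 and Q = 5/31 ≈ 0.16129.
Under the Kimura two-parameter model, d = −½ ln(1 − 2P − Q) − ¼ ln(1 − 2Q).
1 − 2P − Q = 0.580646, giving −½ ln(0.580646) = 0.271807.
1 − 2Q = 0.67742, giving −¼ ln(0.67742) = 0.097366.
d = 0.271807 + 0.097366 = 0.369173.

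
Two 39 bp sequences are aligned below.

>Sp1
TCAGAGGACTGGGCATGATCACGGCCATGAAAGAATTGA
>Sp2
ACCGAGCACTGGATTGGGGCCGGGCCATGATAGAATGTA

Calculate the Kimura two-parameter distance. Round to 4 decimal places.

Of 39 sites, 3 differences are transitions and 11 are transversions, so P = 3/39 ≈ 0.076923 and Q = 11/39 ≈ 0.282051.
Under the Kimura two-parameter model, d = −½ ln(1 − 2P − Q) − ¼ ln(1 − 2Q).
1 − 2P − Q = 0.564103, giving −½ ln(0.564103) = 0.286259.
1 − 2Q = 0.435898, giving −¼ ln(0.435898) = 0.207587.
d = 0.286259 + 0.207587 = 0.493846.

0.4938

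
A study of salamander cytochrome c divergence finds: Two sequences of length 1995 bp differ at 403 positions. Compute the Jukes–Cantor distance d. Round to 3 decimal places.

0.235

p = 403/1995 ≈ 0.202005.
d = −(3/4) ln(1 − 4p/3) = −0.75 ln(1 − 0.26934) = −0.75 ln(0.73066)
  = −0.75 × (-0.313807) = 0.235355 substitutions/site.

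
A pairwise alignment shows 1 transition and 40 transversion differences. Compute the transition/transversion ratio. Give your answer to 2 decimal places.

0.03

R = 1/40 = 0.025 ≈ 0.03 (to 2 d.p.).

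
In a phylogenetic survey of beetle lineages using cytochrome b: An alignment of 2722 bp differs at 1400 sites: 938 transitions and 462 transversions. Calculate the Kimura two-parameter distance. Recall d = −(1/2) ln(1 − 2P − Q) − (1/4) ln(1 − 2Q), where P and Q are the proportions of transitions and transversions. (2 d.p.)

P = 938/2722 ≈ 0.3446 and Q = 462/2722 ≈ 0.169728.
Under the Kimura two-parameter model, d = −½ ln(1 − 2P − Q) − ¼ ln(1 − 2Q).
1 − 2P − Q = 0.141072, giving −½ ln(0.141072) = 0.979242.
1 − 2Q = 0.660544, giving −¼ ln(0.660544) = 0.103673.
d = 0.979242 + 0.103673 = 1.082915.

1.08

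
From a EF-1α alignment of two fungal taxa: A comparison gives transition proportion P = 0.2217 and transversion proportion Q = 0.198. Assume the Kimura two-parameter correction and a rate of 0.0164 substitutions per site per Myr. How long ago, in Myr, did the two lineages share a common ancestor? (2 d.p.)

Under the Kimura two-parameter model, d = −½ ln(1 − 2P − Q) − ¼ ln(1 − 2Q).
1 − 2P − Q = 0.3586, giving −½ ln(0.3586) = 0.512774.
1 − 2Q = 0.604, giving −¼ ln(0.604) = 0.126045.
d = 0.512774 + 0.126045 = 0.638819.
Under a molecular clock d = 2μt, so t = d/(2μ) = 0.638819 / (2 × 0.0164) = 19.48 Myr.

19.48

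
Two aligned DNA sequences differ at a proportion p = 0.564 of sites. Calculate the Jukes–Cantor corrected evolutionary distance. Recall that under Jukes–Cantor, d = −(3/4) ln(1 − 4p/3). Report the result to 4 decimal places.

1.0457

d = −(3/4) ln(1 − 4p/3) = −0.75 ln(1 − 0.752) = −0.75 ln(0.248)
  = −0.75 × (-1.394327) = 1.045745 substitutions/site.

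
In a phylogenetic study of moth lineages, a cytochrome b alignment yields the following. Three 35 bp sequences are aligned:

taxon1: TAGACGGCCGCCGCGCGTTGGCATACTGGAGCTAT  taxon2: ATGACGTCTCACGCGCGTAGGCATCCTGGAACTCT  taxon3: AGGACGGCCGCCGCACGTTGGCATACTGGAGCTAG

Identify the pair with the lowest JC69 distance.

taxon1–taxon2: 10/35 differ, p = 0.286, d = 0.360.
taxon1–taxon3: 4/35 differ, p = 0.114, d = 0.124.
taxon2–taxon3: 11/35 differ, p = 0.314, d = 0.407.
The smallest distance is between taxon1 and taxon3.

taxon1 and taxon3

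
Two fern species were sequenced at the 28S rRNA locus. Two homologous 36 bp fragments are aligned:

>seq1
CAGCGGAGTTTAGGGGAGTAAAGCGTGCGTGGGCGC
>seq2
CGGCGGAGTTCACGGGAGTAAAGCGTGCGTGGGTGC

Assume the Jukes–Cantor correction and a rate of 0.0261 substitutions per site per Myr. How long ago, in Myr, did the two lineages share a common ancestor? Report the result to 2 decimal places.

2.30

The sequences differ at 4 of 36 sites (2, 11, 13, 34), so p = 4/36 ≈ 0.111111.
d = −(3/4) ln(1 − 4p/3) = −0.75 ln(1 − 0.148148) = −0.75 ln(0.851852)
  = −0.75 × (-0.160342) = 0.120257 substitutions/site.
Under a molecular clock d = 2μt, so t = d/(2μ) = 0.120257 / (2 × 0.0261) = 2.30 Myr.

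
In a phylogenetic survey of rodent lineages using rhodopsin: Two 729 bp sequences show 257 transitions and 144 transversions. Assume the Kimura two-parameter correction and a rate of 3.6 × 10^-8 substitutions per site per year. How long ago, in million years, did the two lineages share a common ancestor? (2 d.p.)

P = 257/729 ≈ 0.352538 and Q = 144/729 ≈ 0.197531.
Under the Kimura two-parameter model, d = −½ ln(1 − 2P − Q) − ¼ ln(1 − 2Q).
1 − 2P − Q = 0.097393, giving −½ ln(0.097393) = 1.164500.
1 − 2Q = 0.604938, giving −¼ ln(0.604938) = 0.125657.
d = 1.164500 + 0.125657 = 1.290157.
Under a molecular clock d = 2μt, so t = d/(2μ) = 1.290157 / (2 × 3.6 × 10^-8) = 17.92 million years.

17.92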